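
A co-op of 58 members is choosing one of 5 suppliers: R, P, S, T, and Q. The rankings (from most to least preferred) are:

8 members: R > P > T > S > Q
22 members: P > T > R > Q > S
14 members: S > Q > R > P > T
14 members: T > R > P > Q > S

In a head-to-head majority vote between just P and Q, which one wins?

P

Voters preferring P to Q: 44; preferring Q to P: 14.
P wins the head-to-head.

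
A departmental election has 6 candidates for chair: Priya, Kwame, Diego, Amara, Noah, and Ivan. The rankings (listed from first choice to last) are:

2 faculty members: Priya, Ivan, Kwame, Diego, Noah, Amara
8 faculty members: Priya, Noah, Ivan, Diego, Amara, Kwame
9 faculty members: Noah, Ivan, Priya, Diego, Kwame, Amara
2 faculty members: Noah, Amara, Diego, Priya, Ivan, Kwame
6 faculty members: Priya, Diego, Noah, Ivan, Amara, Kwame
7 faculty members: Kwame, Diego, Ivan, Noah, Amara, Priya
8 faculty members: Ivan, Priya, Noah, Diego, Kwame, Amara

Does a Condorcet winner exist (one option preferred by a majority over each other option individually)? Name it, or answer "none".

none

Checking pairwise contests:
Ivan beats Priya 24–18.
Priya beats Kwame 35–7.
Priya beats Diego 33–9.
Priya beats Amara 33–9.
Priya beats Noah 24–18.
Noah beats Ivan 25–17.
Every option loses at least one head-to-head, so there is no Condorcet winner.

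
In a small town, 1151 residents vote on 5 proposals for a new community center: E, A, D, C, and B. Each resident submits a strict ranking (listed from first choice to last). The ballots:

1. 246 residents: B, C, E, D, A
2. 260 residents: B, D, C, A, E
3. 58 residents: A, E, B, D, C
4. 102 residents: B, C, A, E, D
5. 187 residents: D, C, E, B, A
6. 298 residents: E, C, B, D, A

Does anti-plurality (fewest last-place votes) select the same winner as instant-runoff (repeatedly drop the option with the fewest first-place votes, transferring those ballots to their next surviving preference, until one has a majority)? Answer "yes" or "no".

yes

Anti-plurality — last-place votes: E 260, A 731, D 102, C 58, B 0. Winner: B.
Instant-runoff — R1 E 298, A 58, D 187, C 0, B 608 (B winner). Winner: B.
The two methods agree.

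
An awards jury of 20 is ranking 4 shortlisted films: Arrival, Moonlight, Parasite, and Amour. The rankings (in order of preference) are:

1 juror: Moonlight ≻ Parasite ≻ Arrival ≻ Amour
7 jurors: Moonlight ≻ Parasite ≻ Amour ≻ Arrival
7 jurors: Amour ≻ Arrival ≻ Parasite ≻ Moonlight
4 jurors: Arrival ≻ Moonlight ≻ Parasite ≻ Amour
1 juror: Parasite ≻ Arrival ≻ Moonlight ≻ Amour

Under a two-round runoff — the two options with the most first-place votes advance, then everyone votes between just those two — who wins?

Round 1 first-place votes: Arrival 4, Moonlight 8, Parasite 1, Amour 7.
Moonlight and Amour advance.
Runoff: Moonlight is preferred to Amour by 13 voters; Amour by 7.
Moonlight wins the runoff.

Moonlight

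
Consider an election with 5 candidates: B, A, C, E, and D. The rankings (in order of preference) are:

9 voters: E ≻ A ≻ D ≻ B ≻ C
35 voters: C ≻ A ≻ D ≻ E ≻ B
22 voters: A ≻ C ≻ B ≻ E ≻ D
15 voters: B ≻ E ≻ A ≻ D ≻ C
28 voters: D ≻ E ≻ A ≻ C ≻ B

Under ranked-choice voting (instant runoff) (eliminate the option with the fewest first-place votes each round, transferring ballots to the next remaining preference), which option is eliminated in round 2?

B

Round 1: B 15, A 22, C 35, E 9, D 28. Eliminate E.
Round 2: B 15, A 31, C 35, D 28. Eliminate B.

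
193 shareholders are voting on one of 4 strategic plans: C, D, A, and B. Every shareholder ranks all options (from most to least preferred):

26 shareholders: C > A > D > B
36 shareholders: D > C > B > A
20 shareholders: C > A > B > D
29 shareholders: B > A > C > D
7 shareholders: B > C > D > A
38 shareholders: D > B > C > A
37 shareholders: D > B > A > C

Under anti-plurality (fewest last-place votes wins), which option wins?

B

Last-place votes: C 37, D 49, A 81, B 26.
B is ranked last by the fewest voters, so B wins.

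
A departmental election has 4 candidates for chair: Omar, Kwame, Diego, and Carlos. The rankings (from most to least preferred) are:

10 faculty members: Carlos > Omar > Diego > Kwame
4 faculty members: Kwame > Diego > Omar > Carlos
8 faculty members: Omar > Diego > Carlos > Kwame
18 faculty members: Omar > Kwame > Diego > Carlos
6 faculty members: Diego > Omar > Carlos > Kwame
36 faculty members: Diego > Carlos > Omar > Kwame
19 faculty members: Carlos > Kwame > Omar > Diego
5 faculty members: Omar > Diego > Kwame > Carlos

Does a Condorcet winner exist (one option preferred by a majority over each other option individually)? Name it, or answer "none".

none

Checking pairwise contests:
Carlos beats Omar 65–41.
Omar beats Kwame 83–23.
Omar beats Diego 60–46.
Diego beats Carlos 77–29.
Every option loses at least one head-to-head, so there is no Condorcet winner.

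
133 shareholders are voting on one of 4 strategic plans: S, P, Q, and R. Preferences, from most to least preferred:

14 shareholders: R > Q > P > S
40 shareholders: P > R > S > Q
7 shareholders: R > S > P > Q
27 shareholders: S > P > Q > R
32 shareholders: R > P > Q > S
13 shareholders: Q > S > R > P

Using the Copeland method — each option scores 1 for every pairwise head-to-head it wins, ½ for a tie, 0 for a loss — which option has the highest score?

P

S: beats Q; loses to P and R → score 1.
P: beats S, Q, and R → score 3.
Q: loses to S, P, and R → score 0.
R: beats S and Q; loses to P → score 2.
P has the best pairwise record.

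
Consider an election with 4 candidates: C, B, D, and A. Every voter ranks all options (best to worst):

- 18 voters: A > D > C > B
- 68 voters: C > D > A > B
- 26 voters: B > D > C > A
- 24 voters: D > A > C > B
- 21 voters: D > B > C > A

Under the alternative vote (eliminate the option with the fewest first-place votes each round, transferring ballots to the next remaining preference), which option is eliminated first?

Round 1: C 68, B 26, D 45, A 18. Eliminate A.

A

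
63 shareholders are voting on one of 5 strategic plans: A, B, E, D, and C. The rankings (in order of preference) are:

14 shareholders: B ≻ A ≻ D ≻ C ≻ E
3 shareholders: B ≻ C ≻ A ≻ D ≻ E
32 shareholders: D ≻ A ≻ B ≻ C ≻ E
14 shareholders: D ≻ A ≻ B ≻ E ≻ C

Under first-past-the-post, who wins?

First-place votes: A 0, B 17, E 0, D 46, C 0.
D has the most first-place votes.

D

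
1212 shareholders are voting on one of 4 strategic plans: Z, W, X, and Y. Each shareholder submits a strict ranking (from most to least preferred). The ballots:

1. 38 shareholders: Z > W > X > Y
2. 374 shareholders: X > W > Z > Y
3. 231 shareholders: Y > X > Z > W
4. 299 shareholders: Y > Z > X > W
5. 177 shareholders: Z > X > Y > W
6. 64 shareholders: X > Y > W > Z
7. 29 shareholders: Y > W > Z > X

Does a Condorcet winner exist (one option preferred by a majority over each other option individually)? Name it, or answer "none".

X

X vs Z: 669–543 for X.
X vs W: 1145–67 for X.
X vs Y: 653–559 for X.
X beats every other option head-to-head.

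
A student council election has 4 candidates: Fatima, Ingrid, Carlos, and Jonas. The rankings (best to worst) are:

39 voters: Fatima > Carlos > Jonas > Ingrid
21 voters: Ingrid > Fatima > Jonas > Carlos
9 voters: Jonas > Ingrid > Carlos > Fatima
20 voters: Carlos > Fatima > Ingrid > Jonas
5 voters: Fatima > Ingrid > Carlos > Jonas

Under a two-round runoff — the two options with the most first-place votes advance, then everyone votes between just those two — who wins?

Round 1 first-place votes: Fatima 44, Ingrid 21, Carlos 20, Jonas 9.
Fatima and Ingrid advance.
Runoff: Fatima is preferred to Ingrid by 64 voters; Ingrid by 30.
Fatima wins the runoff.

Fatima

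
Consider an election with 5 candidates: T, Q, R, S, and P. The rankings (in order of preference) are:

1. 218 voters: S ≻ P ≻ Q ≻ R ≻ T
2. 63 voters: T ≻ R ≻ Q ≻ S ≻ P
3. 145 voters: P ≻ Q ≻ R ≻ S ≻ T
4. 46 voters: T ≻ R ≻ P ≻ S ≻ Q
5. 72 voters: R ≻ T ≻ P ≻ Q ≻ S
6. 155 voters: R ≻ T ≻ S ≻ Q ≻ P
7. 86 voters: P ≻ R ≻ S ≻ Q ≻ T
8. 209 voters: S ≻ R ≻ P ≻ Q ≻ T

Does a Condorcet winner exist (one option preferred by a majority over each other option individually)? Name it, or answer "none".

R

R vs T: 885–109 for R.
R vs Q: 631–363 for R.
R vs S: 567–427 for R.
R vs P: 545–449 for R.
R beats every other option head-to-head.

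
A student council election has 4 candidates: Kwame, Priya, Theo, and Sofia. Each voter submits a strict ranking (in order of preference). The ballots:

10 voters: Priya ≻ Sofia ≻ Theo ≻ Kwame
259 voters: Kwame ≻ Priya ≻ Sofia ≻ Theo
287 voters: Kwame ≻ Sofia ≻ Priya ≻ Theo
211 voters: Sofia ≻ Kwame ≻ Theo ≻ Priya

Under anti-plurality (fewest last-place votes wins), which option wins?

Last-place votes: Kwame 10, Priya 211, Theo 546, Sofia 0.
Sofia is ranked last by the fewest voters, so Sofia wins.

Sofia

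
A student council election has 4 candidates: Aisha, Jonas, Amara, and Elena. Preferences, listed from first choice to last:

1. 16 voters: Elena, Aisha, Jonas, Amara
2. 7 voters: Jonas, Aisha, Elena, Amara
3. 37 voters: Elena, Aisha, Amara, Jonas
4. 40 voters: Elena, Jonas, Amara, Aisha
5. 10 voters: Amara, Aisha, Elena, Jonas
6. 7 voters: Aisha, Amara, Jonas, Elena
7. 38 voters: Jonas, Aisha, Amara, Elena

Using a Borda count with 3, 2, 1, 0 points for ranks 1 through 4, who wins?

Aisha: 16·2 + 7·2 + 37·2 + 40·0 + 10·2 + 7·3 + 38·2 = 237
Jonas: 16·1 + 7·3 + 37·0 + 40·2 + 10·0 + 7·1 + 38·3 = 238
Amara: 16·0 + 7·0 + 37·1 + 40·1 + 10·3 + 7·2 + 38·1 = 159
Elena: 16·3 + 7·1 + 37·3 + 40·3 + 10·1 + 7·0 + 38·0 = 296
Elena has the highest Borda score (296).

Elena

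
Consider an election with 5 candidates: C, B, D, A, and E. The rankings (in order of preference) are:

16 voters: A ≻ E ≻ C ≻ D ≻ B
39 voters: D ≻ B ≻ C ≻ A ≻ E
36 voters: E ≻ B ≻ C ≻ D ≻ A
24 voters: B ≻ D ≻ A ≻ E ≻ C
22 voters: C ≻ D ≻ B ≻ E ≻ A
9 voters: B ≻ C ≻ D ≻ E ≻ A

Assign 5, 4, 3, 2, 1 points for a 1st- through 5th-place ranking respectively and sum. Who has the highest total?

B

C: 16·3 + 39·3 + 36·3 + 24·1 + 22·5 + 9·4 = 443
B: 16·1 + 39·4 + 36·4 + 24·5 + 22·3 + 9·5 = 547
D: 16·2 + 39·5 + 36·2 + 24·4 + 22·4 + 9·3 = 510
A: 16·5 + 39·2 + 36·1 + 24·3 + 22·1 + 9·1 = 297
E: 16·4 + 39·1 + 36·5 + 24·2 + 22·2 + 9·2 = 393
B has the highest Borda score (547).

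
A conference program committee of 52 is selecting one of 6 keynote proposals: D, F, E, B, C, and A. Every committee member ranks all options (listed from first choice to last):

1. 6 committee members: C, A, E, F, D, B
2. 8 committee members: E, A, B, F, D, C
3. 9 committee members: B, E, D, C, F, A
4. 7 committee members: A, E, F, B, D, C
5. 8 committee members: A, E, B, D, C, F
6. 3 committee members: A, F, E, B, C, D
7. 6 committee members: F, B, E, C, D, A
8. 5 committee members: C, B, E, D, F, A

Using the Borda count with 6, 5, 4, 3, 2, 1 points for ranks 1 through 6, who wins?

D: 6·2 + 8·2 + 9·4 + 7·2 + 8·3 + 3·1 + 6·2 + 5·3 = 132
F: 6·3 + 8·3 + 9·2 + 7·4 + 8·1 + 3·5 + 6·6 + 5·2 = 157
E: 6·4 + 8·6 + 9·5 + 7·5 + 8·5 + 3·4 + 6·4 + 5·4 = 248
B: 6·1 + 8·4 + 9·6 + 7·3 + 8·4 + 3·3 + 6·5 + 5·5 = 209
C: 6·6 + 8·1 + 9·3 + 7·1 + 8·2 + 3·2 + 6·3 + 5·6 = 148
A: 6·5 + 8·5 + 9·1 + 7·6 + 8·6 + 3·6 + 6·1 + 5·1 = 198
E has the highest Borda score (248).

E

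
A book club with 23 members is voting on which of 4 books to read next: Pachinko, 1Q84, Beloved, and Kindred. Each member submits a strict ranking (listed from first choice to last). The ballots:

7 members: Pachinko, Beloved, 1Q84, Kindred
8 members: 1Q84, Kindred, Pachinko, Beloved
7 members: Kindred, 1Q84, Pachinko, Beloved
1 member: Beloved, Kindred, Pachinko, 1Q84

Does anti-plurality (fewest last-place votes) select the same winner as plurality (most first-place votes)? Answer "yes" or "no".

Anti-plurality — last-place votes: Pachinko 0, 1Q84 1, Beloved 15, Kindred 7. Winner: Pachinko.
Plurality — first-place votes: Pachinko 7, 1Q84 8, Beloved 1, Kindred 7. Winner: 1Q84.
The two methods disagree.

no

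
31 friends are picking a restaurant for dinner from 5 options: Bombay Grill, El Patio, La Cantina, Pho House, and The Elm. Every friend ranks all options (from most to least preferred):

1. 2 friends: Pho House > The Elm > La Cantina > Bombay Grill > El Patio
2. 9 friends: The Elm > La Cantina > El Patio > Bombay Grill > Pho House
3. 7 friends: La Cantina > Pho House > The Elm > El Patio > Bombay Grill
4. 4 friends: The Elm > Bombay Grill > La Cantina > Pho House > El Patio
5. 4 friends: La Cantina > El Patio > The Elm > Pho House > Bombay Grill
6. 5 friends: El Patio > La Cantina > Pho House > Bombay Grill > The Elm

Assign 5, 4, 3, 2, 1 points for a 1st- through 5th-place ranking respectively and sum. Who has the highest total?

Bombay Grill: 2·2 + 9·2 + 7·1 + 4·4 + 4·1 + 5·2 = 59
El Patio: 2·1 + 9·3 + 7·2 + 4·1 + 4·4 + 5·5 = 88
La Cantina: 2·3 + 9·4 + 7·5 + 4·3 + 4·5 + 5·4 = 129
Pho House: 2·5 + 9·1 + 7·4 + 4·2 + 4·2 + 5·3 = 78
The Elm: 2·4 + 9·5 + 7·3 + 4·5 + 4·3 + 5·1 = 111
La Cantina has the highest Borda score (129).

La Cantina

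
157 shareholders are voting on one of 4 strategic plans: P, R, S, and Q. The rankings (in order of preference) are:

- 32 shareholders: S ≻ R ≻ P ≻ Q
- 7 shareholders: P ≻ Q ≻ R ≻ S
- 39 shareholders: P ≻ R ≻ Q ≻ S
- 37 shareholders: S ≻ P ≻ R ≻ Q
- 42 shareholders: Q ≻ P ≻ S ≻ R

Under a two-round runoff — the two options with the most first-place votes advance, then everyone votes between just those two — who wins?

Round 1 first-place votes: P 46, R 0, S 69, Q 42.
S and P advance.
Runoff: S is preferred to P by 69 voters; P by 88.
P wins the runoff.

P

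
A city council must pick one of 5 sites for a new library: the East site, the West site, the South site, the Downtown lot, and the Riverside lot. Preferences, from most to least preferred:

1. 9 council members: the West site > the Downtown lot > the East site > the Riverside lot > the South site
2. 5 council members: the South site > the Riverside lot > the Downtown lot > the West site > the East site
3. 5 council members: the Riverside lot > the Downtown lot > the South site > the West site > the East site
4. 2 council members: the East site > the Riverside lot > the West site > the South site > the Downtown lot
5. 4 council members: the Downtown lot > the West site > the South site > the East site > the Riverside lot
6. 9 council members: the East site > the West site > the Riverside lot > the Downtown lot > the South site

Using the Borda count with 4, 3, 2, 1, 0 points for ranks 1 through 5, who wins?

the West site

the East site: 9·2 + 5·0 + 5·0 + 2·4 + 4·1 + 9·4 = 66
the West site: 9·4 + 5·1 + 5·1 + 2·2 + 4·3 + 9·3 = 89
the South site: 9·0 + 5·4 + 5·2 + 2·1 + 4·2 + 9·0 = 40
the Downtown lot: 9·3 + 5·2 + 5·3 + 2·0 + 4·4 + 9·1 = 77
the Riverside lot: 9·1 + 5·3 + 5·4 + 2·3 + 4·0 + 9·2 = 68
the West site has the highest Borda score (89).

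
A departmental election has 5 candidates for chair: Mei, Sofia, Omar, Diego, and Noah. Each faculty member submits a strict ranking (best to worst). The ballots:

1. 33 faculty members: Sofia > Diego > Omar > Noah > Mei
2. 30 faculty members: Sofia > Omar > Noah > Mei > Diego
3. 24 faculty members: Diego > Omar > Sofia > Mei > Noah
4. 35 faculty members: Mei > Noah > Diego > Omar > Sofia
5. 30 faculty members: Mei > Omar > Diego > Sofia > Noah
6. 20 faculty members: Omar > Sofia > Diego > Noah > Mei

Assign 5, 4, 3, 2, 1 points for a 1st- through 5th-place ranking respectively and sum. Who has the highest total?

Omar

Mei: 33·1 + 30·2 + 24·2 + 35·5 + 30·5 + 20·1 = 486
Sofia: 33·5 + 30·5 + 24·3 + 35·1 + 30·2 + 20·4 = 562
Omar: 33·3 + 30·4 + 24·4 + 35·2 + 30·4 + 20·5 = 605
Diego: 33·4 + 30·1 + 24·5 + 35·3 + 30·3 + 20·3 = 537
Noah: 33·2 + 30·3 + 24·1 + 35·4 + 30·1 + 20·2 = 390
Omar has the highest Borda score (605).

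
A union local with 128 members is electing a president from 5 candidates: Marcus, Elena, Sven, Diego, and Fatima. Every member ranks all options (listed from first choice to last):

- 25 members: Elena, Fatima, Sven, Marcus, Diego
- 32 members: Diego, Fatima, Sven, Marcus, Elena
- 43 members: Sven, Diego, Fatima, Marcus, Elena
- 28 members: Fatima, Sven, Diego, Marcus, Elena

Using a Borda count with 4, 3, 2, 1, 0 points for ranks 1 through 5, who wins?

Sven

Marcus: 25·1 + 32·1 + 43·1 + 28·1 = 128
Elena: 25·4 + 32·0 + 43·0 + 28·0 = 100
Sven: 25·2 + 32·2 + 43·4 + 28·3 = 370
Diego: 25·0 + 32·4 + 43·3 + 28·2 = 313
Fatima: 25·3 + 32·3 + 43·2 + 28·4 = 369
Sven has the highest Borda score (370).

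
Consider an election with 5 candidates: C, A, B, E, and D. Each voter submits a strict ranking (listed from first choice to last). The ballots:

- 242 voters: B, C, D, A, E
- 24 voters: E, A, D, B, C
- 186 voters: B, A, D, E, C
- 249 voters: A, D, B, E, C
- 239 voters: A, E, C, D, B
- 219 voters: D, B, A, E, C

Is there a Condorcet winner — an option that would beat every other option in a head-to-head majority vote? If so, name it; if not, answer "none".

Checking pairwise contests:
A beats C 917–242.
B beats A 647–512.
D beats B 731–428.
A beats E 1135–24.
A beats D 698–461.
Every option loses at least one head-to-head, so there is no Condorcet winner.

none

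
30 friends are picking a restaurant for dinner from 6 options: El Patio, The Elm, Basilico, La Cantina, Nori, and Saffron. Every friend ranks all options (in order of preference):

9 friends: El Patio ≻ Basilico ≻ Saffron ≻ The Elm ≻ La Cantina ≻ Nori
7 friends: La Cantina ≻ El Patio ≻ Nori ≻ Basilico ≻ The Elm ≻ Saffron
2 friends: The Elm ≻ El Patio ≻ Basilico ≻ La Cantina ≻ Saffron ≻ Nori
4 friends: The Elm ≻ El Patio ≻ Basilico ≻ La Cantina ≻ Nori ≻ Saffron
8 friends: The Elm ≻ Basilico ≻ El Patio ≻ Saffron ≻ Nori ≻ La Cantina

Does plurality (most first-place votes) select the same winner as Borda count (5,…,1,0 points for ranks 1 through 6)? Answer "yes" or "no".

Plurality — first-place votes: El Patio 9, The Elm 14, Basilico 0, La Cantina 7, Nori 0, Saffron 0. Winner: The Elm.
Borda — scores: El Patio 121, The Elm 95, Basilico 100, La Cantina 56, Nori 33, Saffron 45. Winner: El Patio.
The two methods disagree.

no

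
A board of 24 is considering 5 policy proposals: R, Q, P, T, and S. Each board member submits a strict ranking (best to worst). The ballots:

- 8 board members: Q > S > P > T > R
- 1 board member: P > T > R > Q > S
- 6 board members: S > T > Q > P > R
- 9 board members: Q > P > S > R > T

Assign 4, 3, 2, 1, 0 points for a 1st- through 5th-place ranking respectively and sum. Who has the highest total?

R: 8·0 + 1·2 + 6·0 + 9·1 = 11
Q: 8·4 + 1·1 + 6·2 + 9·4 = 81
P: 8·2 + 1·4 + 6·1 + 9·3 = 53
T: 8·1 + 1·3 + 6·3 + 9·0 = 29
S: 8·3 + 1·0 + 6·4 + 9·2 = 66
Q has the highest Borda score (81).

Q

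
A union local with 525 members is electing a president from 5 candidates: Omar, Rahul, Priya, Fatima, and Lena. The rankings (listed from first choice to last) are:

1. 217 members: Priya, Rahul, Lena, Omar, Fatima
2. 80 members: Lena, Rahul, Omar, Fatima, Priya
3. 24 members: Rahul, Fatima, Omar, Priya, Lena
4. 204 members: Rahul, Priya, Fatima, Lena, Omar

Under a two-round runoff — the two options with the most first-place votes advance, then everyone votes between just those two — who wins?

Rahul

Round 1 first-place votes: Omar 0, Rahul 228, Priya 217, Fatima 0, Lena 80.
Rahul and Priya advance.
Runoff: Rahul is preferred to Priya by 308 voters; Priya by 217.
Rahul wins the runoff.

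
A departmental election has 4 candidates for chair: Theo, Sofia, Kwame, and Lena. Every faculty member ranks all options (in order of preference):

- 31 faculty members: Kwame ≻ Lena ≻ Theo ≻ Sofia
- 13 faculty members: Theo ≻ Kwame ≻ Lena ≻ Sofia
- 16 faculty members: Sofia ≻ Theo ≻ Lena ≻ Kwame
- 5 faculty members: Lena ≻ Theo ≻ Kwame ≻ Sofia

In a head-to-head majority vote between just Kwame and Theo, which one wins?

Voters preferring Kwame to Theo: 31; preferring Theo to Kwame: 34.
Theo wins the head-to-head.

Theo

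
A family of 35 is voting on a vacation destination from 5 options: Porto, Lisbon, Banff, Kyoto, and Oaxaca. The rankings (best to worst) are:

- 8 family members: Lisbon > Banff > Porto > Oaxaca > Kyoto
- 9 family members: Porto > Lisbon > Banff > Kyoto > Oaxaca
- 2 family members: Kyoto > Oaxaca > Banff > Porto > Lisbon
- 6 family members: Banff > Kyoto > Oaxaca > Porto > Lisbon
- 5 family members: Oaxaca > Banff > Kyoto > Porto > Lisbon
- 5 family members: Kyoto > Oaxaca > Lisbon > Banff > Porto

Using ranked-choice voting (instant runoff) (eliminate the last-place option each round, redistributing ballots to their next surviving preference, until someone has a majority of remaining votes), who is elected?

Lisbon

Round 1: Porto 9, Lisbon 8, Banff 6, Kyoto 7, Oaxaca 5. Eliminate Oaxaca.
Round 2: Porto 9, Lisbon 8, Banff 11, Kyoto 7. Eliminate Kyoto.
Round 3: Porto 9, Lisbon 13, Banff 13. Eliminate Porto.
Round 4: Lisbon 22, Banff 13. Lisbon has a majority.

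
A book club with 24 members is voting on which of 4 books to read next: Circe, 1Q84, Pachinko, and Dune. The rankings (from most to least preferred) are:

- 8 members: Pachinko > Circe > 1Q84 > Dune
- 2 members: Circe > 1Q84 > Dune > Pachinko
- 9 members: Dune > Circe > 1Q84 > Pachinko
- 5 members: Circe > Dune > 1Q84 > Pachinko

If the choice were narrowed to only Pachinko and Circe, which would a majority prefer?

Circe

Voters preferring Pachinko to Circe: 8; preferring Circe to Pachinko: 16.
Circe wins the head-to-head.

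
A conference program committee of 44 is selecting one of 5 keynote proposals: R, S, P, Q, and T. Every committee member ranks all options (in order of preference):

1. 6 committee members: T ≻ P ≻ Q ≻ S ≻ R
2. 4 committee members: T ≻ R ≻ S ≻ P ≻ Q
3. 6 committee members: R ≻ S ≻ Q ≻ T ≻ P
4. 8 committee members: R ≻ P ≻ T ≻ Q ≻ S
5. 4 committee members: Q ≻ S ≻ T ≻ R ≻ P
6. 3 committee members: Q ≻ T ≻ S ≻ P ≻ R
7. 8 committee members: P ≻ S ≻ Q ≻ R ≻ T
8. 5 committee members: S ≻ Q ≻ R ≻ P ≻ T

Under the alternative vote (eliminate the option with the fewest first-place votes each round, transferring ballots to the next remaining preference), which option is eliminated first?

Round 1: R 14, S 5, P 8, Q 7, T 10. Eliminate S.

S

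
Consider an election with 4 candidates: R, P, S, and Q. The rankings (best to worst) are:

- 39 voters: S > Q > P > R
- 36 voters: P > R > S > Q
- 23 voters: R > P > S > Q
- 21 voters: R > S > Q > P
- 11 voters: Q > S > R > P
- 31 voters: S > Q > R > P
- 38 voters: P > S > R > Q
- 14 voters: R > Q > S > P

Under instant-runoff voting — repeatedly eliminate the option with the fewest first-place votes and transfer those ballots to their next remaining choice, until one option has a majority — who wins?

Round 1: R 58, P 74, S 70, Q 11. Eliminate Q.
Round 2: R 58, P 74, S 81. Eliminate R.
Round 3: P 97, S 116. S has a majority.

S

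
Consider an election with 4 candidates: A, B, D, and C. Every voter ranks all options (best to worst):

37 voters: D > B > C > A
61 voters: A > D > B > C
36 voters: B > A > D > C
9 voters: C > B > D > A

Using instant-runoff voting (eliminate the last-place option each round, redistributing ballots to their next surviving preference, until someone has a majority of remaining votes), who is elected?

B

Round 1: A 61, B 36, D 37, C 9. Eliminate C.
Round 2: A 61, B 45, D 37. Eliminate D.
Round 3: A 61, B 82. B has a majority.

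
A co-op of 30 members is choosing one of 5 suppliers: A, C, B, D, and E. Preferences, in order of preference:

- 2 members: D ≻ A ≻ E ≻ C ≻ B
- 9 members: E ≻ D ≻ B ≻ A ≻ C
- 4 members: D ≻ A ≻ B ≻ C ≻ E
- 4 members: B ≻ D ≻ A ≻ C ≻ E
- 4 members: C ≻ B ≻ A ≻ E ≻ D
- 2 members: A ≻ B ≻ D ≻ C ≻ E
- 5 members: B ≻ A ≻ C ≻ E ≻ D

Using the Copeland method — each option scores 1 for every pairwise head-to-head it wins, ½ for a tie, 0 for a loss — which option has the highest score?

B

A: beats C and E; loses to B and D → score 2.
C: beats E; loses to A, B, and D → score 1.
B: beats A, C, and E; ties D → score 3.5.
D: beats A and C; ties B; loses to E → score 2.5.
E: beats D; loses to A, C, and B → score 1.
B has the best pairwise record.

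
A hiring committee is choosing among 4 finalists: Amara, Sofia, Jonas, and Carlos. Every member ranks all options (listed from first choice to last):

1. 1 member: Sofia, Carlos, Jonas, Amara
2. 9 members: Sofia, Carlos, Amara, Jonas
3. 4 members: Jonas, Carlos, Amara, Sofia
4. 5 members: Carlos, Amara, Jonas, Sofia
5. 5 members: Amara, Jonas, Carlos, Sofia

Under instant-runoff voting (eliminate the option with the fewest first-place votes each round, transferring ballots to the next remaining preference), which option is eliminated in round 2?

Amara

Round 1: Amara 5, Sofia 10, Jonas 4, Carlos 5. Eliminate Jonas.
Round 2: Amara 5, Sofia 10, Carlos 9. Eliminate Amara.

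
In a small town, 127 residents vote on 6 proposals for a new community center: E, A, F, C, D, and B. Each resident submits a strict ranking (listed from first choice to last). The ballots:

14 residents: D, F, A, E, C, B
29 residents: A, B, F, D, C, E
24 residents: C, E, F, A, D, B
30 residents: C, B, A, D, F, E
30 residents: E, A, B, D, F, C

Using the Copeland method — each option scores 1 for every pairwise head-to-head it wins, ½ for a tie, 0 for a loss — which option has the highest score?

A

E: beats B; loses to A, F, C, and D → score 1.
A: beats E, F, C, D, and B → score 5.
F: beats E and C; loses to A, D, and B → score 2.
C: beats E and B; loses to A, F, and D → score 2.
D: beats E, F, and C; loses to A and B → score 3.
B: beats F and D; loses to E, A, and C → score 2.
A has the best pairwise record.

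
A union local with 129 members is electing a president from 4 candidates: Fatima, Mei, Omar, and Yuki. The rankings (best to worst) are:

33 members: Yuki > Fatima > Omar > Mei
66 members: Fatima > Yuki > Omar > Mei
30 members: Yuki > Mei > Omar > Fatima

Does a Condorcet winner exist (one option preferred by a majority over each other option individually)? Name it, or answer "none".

Fatima

Fatima vs Mei: 99–30 for Fatima.
Fatima vs Omar: 99–30 for Fatima.
Fatima vs Yuki: 66–63 for Fatima.
Fatima beats every other option head-to-head.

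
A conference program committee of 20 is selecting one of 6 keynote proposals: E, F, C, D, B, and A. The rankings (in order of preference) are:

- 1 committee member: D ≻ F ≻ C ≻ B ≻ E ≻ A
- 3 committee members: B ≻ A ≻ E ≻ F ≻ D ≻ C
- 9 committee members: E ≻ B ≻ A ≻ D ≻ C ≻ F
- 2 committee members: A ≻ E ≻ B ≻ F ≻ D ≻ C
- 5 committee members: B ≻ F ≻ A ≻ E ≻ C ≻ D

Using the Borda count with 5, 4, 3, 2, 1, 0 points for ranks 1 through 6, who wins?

B

E: 1·1 + 3·3 + 9·5 + 2·4 + 5·2 = 73
F: 1·4 + 3·2 + 9·0 + 2·2 + 5·4 = 34
C: 1·3 + 3·0 + 9·1 + 2·0 + 5·1 = 17
D: 1·5 + 3·1 + 9·2 + 2·1 + 5·0 = 28
B: 1·2 + 3·5 + 9·4 + 2·3 + 5·5 = 84
A: 1·0 + 3·4 + 9·3 + 2·5 + 5·3 = 64
B has the highest Borda score (84).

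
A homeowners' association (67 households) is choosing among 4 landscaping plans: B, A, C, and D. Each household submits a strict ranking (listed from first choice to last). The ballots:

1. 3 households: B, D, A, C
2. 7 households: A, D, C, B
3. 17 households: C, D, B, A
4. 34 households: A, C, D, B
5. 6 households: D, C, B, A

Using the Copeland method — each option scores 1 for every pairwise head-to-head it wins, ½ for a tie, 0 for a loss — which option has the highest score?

B: loses to A, C, and D → score 0.
A: beats B, C, and D → score 3.
C: beats B and D; loses to A → score 2.
D: beats B; loses to A and C → score 1.
A has the best pairwise record.

A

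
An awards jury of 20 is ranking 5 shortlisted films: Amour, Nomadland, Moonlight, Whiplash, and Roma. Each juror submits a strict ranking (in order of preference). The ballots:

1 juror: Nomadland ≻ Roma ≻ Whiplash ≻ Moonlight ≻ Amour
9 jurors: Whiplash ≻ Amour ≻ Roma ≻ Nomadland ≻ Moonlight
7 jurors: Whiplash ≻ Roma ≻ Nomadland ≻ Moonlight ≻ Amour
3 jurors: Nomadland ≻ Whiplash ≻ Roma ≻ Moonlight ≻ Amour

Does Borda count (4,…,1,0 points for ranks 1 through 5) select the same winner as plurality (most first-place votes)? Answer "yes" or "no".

Borda — scores: Amour 27, Nomadland 39, Moonlight 11, Whiplash 75, Roma 48. Winner: Whiplash.
Plurality — first-place votes: Amour 0, Nomadland 4, Moonlight 0, Whiplash 16, Roma 0. Winner: Whiplash.
The two methods agree.

yes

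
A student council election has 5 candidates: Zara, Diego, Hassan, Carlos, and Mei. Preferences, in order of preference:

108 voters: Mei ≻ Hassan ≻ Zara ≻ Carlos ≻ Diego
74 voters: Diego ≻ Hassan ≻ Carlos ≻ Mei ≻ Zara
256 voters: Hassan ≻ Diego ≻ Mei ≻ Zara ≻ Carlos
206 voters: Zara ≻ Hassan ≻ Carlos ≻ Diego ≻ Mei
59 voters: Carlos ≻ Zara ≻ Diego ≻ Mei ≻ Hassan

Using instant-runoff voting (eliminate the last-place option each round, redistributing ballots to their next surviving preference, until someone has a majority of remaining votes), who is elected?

Round 1: Zara 206, Diego 74, Hassan 256, Carlos 59, Mei 108. Eliminate Carlos.
Round 2: Zara 265, Diego 74, Hassan 256, Mei 108. Eliminate Diego.
Round 3: Zara 265, Hassan 330, Mei 108. Eliminate Mei.
Round 4: Zara 265, Hassan 438. Hassan has a majority.

Hassan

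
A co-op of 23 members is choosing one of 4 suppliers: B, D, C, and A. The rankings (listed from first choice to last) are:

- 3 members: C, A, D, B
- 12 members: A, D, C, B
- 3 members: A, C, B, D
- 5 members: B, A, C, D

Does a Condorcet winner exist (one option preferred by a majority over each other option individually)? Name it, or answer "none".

A

A vs B: 18–5 for A.
A vs D: 23–0 for A.
A vs C: 20–3 for A.
A beats every other option head-to-head.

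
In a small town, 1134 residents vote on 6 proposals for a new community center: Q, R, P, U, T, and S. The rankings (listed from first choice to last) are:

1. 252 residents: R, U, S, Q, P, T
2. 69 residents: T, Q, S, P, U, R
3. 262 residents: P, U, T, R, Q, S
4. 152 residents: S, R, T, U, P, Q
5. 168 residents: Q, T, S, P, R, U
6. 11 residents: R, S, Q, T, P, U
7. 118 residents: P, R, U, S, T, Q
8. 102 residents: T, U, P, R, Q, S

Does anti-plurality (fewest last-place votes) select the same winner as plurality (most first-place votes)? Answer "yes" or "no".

Anti-plurality — last-place votes: Q 270, R 69, P 0, U 179, T 252, S 364. Winner: P.
Plurality — first-place votes: Q 168, R 263, P 380, U 0, T 171, S 152. Winner: P.
The two methods agree.

yes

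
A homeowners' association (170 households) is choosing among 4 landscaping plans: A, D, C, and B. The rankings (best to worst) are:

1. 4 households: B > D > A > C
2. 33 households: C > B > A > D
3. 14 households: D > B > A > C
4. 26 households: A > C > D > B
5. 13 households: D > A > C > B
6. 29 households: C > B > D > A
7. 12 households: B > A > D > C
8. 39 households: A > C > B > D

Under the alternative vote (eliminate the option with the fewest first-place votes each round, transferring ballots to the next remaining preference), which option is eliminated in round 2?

D

Round 1: A 65, D 27, C 62, B 16. Eliminate B.
Round 2: A 77, D 31, C 62. Eliminate D.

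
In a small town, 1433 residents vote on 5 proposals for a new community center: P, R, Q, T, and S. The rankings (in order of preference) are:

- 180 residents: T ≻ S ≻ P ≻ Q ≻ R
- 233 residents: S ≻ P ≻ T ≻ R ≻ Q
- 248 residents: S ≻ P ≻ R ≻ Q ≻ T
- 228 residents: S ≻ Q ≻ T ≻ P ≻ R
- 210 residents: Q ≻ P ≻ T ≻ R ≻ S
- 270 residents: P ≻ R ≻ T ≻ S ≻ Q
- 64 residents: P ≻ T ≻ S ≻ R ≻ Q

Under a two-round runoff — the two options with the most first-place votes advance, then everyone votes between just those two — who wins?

S

Round 1 first-place votes: P 334, R 0, Q 210, T 180, S 709.
S and P advance.
Runoff: S is preferred to P by 889 voters; P by 544.
S wins the runoff.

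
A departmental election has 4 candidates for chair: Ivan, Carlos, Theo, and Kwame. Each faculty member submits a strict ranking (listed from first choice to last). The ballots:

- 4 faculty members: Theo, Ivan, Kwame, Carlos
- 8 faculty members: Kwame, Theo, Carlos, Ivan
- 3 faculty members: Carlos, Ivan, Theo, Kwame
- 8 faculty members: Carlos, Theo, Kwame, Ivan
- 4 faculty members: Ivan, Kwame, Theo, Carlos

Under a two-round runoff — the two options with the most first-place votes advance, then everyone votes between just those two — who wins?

Kwame

Round 1 first-place votes: Ivan 4, Carlos 11, Theo 4, Kwame 8.
Carlos and Kwame advance.
Runoff: Carlos is preferred to Kwame by 11 voters; Kwame by 16.
Kwame wins the runoff.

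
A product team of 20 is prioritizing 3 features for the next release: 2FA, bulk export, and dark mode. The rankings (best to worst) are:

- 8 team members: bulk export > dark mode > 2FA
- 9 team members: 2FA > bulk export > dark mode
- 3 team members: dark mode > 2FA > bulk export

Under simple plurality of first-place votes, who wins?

First-place votes: 2FA 9, bulk export 8, dark mode 3.
2FA has the most first-place votes.

2FA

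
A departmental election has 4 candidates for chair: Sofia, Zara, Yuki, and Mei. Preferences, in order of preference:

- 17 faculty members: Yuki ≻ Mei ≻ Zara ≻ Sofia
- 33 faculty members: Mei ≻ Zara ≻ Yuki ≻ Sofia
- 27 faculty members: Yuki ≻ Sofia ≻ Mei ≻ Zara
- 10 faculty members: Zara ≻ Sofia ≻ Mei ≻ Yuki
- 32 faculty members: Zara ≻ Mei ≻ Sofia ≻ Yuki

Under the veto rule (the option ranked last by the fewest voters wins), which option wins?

Last-place votes: Sofia 50, Zara 27, Yuki 42, Mei 0.
Mei is ranked last by the fewest voters, so Mei wins.

Mei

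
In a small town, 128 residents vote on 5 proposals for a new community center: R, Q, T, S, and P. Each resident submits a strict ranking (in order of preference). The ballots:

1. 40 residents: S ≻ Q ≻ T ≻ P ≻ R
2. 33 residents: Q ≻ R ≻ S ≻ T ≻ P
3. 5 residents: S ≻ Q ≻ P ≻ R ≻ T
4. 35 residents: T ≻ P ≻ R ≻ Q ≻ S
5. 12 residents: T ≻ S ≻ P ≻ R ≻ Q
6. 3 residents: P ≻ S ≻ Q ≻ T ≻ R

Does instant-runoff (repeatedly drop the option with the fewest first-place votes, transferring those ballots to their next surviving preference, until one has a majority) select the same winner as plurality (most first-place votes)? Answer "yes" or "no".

Instant-runoff — R1 R 0, Q 33, T 47, S 45, P 3 (R out); R2 Q 33, T 47, S 45, P 3 (P out); R3 Q 33, T 47, S 48 (Q out); R4 T 47, S 81 (S winner). Winner: S.
Plurality — first-place votes: R 0, Q 33, T 47, S 45, P 3. Winner: T.
The two methods disagree.

no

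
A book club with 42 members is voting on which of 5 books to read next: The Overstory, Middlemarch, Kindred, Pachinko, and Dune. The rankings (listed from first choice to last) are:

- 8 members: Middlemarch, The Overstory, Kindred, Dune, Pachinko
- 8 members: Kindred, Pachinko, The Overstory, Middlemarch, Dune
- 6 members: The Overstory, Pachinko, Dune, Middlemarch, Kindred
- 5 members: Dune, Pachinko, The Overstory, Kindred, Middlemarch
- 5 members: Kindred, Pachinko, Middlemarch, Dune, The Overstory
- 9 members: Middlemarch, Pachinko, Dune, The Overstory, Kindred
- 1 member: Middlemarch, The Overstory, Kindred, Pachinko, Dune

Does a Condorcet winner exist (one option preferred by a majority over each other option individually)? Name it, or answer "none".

Checking pairwise contests:
Middlemarch beats The Overstory 23–19.
Pachinko beats Middlemarch 24–18.
The Overstory beats Kindred 29–13.
Kindred beats Pachinko 22–20.
The Overstory beats Dune 23–19.
Every option loses at least one head-to-head, so there is no Condorcet winner.

none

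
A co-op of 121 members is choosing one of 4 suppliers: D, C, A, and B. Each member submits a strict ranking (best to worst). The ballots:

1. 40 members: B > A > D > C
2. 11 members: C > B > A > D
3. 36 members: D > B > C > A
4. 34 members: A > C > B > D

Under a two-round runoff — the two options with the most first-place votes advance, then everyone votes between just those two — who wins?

Round 1 first-place votes: D 36, C 11, A 34, B 40.
B and D advance.
Runoff: B is preferred to D by 85 voters; D by 36.
B wins the runoff.

B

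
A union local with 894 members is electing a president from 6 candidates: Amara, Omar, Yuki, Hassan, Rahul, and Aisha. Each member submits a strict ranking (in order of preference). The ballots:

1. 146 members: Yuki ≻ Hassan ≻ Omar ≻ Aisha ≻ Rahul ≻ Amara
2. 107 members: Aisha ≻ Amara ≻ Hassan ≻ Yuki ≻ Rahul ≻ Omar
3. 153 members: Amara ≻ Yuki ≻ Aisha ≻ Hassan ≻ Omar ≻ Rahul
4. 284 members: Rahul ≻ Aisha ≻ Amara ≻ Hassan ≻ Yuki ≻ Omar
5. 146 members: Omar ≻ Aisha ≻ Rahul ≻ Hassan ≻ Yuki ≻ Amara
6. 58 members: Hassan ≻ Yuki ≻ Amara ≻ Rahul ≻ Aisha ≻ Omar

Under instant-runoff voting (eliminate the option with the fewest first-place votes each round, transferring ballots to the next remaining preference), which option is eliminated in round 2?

Aisha

Round 1: Amara 153, Omar 146, Yuki 146, Hassan 58, Rahul 284, Aisha 107. Eliminate Hassan.
Round 2: Amara 153, Omar 146, Yuki 204, Rahul 284, Aisha 107. Eliminate Aisha.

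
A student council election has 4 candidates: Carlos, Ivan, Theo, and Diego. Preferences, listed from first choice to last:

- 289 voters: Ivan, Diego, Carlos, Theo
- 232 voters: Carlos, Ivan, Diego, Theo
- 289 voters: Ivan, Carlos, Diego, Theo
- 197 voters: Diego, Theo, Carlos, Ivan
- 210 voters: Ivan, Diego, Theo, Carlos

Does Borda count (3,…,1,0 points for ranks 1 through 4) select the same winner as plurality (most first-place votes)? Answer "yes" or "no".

yes

Borda — scores: Carlos 1760, Ivan 2828, Theo 604, Diego 2110. Winner: Ivan.
Plurality — first-place votes: Carlos 232, Ivan 788, Theo 0, Diego 197. Winner: Ivan.
The two methods agree.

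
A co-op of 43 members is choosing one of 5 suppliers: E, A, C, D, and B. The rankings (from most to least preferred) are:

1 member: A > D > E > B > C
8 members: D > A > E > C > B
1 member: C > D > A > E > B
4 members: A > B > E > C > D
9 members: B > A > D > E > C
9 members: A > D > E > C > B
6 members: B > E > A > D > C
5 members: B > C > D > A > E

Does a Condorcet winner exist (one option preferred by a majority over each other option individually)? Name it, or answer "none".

A vs E: 37–6 for A.
A vs C: 37–6 for A.
A vs D: 29–14 for A.
A vs B: 23–20 for A.
A beats every other option head-to-head.

A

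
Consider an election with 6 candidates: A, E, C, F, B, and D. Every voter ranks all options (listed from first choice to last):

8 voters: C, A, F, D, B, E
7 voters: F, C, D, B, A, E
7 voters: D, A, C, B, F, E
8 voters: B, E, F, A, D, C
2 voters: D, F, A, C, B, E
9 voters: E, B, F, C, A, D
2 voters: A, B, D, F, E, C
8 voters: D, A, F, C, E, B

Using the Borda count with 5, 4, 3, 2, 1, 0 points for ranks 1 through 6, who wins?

F

A: 8·4 + 7·1 + 7·4 + 8·2 + 2·3 + 9·1 + 2·5 + 8·4 = 140
E: 8·0 + 7·0 + 7·0 + 8·4 + 2·0 + 9·5 + 2·1 + 8·1 = 87
C: 8·5 + 7·4 + 7·3 + 8·0 + 2·2 + 9·2 + 2·0 + 8·2 = 127
F: 8·3 + 7·5 + 7·1 + 8·3 + 2·4 + 9·3 + 2·2 + 8·3 = 153
B: 8·1 + 7·2 + 7·2 + 8·5 + 2·1 + 9·4 + 2·4 + 8·0 = 122
D: 8·2 + 7·3 + 7·5 + 8·1 + 2·5 + 9·0 + 2·3 + 8·5 = 136
F has the highest Borda score (153).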